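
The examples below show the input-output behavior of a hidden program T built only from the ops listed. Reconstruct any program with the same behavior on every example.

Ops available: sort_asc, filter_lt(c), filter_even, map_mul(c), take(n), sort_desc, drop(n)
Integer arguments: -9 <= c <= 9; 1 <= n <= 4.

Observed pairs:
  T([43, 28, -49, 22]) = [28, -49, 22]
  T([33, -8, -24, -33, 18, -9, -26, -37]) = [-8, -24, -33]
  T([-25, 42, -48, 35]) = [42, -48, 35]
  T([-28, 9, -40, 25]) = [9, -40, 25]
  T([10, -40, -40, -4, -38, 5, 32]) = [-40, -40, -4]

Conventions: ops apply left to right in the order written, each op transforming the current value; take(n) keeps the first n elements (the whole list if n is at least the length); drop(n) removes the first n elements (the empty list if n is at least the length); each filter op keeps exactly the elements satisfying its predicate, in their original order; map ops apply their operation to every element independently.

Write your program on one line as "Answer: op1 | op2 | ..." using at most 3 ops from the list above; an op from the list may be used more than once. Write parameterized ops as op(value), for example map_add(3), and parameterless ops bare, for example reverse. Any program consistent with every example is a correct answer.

take(4) | drop(1)

Check, running the answer program on each example:
  [43, 28, -49, 22] -> [43, 28, -49, 22] -> [28, -49, 22]
  [33, -8, -24, -33, 18, -9, -26, -37] -> [33, -8, -24, -33] -> [-8, -24, -33]
  [-25, 42, -48, 35] -> [-25, 42, -48, 35] -> [42, -48, 35]
  [-28, 9, -40, 25] -> [-28, 9, -40, 25] -> [9, -40, 25]
  [10, -40, -40, -4, -38, 5, 32] -> [10, -40, -40, -4] -> [-40, -40, -4]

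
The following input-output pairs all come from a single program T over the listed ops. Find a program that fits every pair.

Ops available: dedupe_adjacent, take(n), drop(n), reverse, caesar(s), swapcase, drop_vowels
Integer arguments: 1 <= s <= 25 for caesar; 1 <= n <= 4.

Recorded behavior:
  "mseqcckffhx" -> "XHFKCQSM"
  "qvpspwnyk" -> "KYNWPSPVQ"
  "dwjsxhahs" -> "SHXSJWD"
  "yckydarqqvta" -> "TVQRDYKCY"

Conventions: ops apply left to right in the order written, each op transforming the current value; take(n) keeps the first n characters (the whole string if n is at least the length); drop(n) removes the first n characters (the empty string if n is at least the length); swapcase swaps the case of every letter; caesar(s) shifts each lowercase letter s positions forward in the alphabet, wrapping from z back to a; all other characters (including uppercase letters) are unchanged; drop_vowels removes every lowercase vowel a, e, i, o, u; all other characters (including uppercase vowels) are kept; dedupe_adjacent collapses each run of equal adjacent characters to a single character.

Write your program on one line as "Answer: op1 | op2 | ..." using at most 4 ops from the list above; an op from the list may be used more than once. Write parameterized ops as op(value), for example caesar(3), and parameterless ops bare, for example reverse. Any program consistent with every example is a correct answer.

drop_vowels | reverse | swapcase | dedupe_adjacent

Check, running the answer program on each example:
  "mseqcckffhx" -> "msqcckffhx" -> "xhffkccqsm" -> "XHFFKCCQSM" -> "XHFKCQSM"
  "qvpspwnyk" -> "qvpspwnyk" -> "kynwpspvq" -> "KYNWPSPVQ" -> "KYNWPSPVQ"
  "dwjsxhahs" -> "dwjsxhhs" -> "shhxsjwd" -> "SHHXSJWD" -> "SHXSJWD"
  "yckydarqqvta" -> "yckydrqqvt" -> "tvqqrdykcy" -> "TVQQRDYKCY" -> "TVQRDYKCY"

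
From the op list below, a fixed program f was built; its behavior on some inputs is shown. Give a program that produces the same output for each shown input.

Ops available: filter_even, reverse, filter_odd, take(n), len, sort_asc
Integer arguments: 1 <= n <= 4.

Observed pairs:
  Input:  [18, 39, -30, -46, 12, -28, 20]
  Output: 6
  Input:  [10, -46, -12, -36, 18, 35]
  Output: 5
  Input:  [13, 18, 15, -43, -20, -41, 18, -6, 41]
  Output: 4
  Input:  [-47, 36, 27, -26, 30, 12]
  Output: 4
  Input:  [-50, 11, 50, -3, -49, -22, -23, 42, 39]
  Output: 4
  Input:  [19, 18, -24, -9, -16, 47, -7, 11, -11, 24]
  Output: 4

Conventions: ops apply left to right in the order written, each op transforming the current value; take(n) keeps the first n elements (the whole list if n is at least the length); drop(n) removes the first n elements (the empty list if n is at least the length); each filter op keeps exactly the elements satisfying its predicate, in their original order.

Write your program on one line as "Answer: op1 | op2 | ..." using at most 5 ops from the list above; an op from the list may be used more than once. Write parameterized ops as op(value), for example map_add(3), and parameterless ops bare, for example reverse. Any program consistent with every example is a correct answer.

sort_asc | filter_even | reverse | len

Check, running the answer program on each example:
  [18, 39, -30, -46, 12, -28, 20] -> [-46, -30, -28, 12, 18, 20, 39] -> [-46, -30, -28, 12, 18, 20] -> [20, 18, 12, -28, -30, -46] -> 6
  [10, -46, -12, -36, 18, 35] -> [-46, -36, -12, 10, 18, 35] -> [-46, -36, -12, 10, 18] -> [18, 10, -12, -36, -46] -> 5
  [13, 18, 15, -43, -20, -41, 18, -6, 41] -> [-43, -41, -20, -6, 13, 15, 18, 18, 41] -> [-20, -6, 18, 18] -> [18, 18, -6, -20] -> 4
  [-47, 36, 27, -26, 30, 12] -> [-47, -26, 12, 27, 30, 36] -> [-26, 12, 30, 36] -> [36, 30, 12, -26] -> 4
  [-50, 11, 50, -3, -49, -22, -23, 42, 39] -> [-50, -49, -23, -22, -3, 11, 39, 42, 50] -> [-50, -22, 42, 50] -> [50, 42, -22, -50] -> 4
  [19, 18, -24, -9, -16, 47, -7, 11, -11, 24] -> [-24, -16, -11, -9, -7, 11, 18, 19, 24, 47] -> [-24, -16, 18, 24] -> [24, 18, -16, -24] -> 4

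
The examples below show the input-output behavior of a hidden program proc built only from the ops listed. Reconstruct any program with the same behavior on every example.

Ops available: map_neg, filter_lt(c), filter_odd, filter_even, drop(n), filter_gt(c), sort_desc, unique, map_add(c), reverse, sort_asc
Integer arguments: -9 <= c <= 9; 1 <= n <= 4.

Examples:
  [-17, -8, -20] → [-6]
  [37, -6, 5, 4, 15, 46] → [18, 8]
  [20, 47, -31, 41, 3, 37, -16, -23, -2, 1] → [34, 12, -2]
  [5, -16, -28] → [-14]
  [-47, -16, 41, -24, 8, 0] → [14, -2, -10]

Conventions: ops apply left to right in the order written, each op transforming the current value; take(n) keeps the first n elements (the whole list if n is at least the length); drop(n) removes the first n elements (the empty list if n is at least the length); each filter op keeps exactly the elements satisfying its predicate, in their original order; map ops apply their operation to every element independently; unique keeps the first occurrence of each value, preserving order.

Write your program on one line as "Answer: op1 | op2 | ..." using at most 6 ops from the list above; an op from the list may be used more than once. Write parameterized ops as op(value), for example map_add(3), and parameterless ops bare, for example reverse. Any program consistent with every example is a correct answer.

sort_desc | map_add(5) | drop(2) | filter_odd | map_add(5) | map_add(4)

Check, running the answer program on each example:
  [-17, -8, -20] -> [-8, -17, -20] -> [-3, -12, -15] -> [-15] -> [-15] -> [-10] -> [-6]
  [37, -6, 5, 4, 15, 46] -> [46, 37, 15, 5, 4, -6] -> [51, 42, 20, 10, 9, -1] -> [20, 10, 9, -1] -> [9, -1] -> [14, 4] -> [18, 8]
  [20, 47, -31, 41, 3, 37, -16, -23, -2, 1] -> [47, 41, 37, 20, 3, 1, -2, -16, -23, -31] -> [52, 46, 42, 25, 8, 6, 3, -11, -18, -26] -> [42, 25, 8, 6, 3, -11, -18, -26] -> [25, 3, -11] -> [30, 8, -6] -> [34, 12, -2]
  [5, -16, -28] -> [5, -16, -28] -> [10, -11, -23] -> [-23] -> [-23] -> [-18] -> [-14]
  [-47, -16, 41, -24, 8, 0] -> [41, 8, 0, -16, -24, -47] -> [46, 13, 5, -11, -19, -42] -> [5, -11, -19, -42] -> [5, -11, -19] -> [10, -6, -14] -> [14, -2, -10]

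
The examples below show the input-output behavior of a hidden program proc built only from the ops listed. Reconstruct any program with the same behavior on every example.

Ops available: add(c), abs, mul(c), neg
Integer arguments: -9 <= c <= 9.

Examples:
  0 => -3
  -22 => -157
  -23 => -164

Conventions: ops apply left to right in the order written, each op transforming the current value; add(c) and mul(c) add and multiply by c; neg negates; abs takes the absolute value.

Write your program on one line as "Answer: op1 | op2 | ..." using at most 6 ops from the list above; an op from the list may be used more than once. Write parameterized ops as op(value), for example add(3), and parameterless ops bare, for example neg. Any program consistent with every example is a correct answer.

abs | mul(7) | add(4) | add(-1) | mul(-1)

Check, running the answer program on each example:
  0 -> 0 -> 0 -> 4 -> 3 -> -3
  -22 -> 22 -> 154 -> 158 -> 157 -> -157
  -23 -> 23 -> 161 -> 165 -> 164 -> -164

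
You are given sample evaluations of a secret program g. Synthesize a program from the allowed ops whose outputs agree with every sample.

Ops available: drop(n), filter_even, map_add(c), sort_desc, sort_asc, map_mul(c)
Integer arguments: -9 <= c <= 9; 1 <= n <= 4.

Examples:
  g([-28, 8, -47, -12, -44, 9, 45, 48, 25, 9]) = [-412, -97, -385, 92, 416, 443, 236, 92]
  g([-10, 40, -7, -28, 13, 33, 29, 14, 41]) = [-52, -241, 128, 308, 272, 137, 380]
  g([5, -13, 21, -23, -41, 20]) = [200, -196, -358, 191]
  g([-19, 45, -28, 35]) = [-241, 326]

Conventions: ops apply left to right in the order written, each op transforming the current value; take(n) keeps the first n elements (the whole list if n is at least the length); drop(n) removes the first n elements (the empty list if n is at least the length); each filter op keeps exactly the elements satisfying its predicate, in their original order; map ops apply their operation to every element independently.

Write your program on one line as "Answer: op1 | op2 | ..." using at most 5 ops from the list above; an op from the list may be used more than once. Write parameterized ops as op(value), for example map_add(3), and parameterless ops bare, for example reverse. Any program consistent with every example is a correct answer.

map_mul(9) | drop(2) | map_add(6) | map_add(7) | map_add(-2)

Check, running the answer program on each example:
  [-28, 8, -47, -12, -44, 9, 45, 48, 25, 9] -> [-252, 72, -423, -108, -396, 81, 405, 432, 225, 81] -> [-423, -108, -396, 81, 405, 432, 225, 81] -> [-417, -102, -390, 87, 411, 438, 231, 87] -> [-410, -95, -383, 94, 418, 445, 238, 94] -> [-412, -97, -385, 92, 416, 443, 236, 92]
  [-10, 40, -7, -28, 13, 33, 29, 14, 41] -> [-90, 360, -63, -252, 117, 297, 261, 126, 369] -> [-63, -252, 117, 297, 261, 126, 369] -> [-57, -246, 123, 303, 267, 132, 375] -> [-50, -239, 130, 310, 274, 139, 382] -> [-52, -241, 128, 308, 272, 137, 380]
  [5, -13, 21, -23, -41, 20] -> [45, -117, 189, -207, -369, 180] -> [189, -207, -369, 180] -> [195, -201, -363, 186] -> [202, -194, -356, 193] -> [200, -196, -358, 191]
  [-19, 45, -28, 35] -> [-171, 405, -252, 315] -> [-252, 315] -> [-246, 321] -> [-239, 328] -> [-241, 326]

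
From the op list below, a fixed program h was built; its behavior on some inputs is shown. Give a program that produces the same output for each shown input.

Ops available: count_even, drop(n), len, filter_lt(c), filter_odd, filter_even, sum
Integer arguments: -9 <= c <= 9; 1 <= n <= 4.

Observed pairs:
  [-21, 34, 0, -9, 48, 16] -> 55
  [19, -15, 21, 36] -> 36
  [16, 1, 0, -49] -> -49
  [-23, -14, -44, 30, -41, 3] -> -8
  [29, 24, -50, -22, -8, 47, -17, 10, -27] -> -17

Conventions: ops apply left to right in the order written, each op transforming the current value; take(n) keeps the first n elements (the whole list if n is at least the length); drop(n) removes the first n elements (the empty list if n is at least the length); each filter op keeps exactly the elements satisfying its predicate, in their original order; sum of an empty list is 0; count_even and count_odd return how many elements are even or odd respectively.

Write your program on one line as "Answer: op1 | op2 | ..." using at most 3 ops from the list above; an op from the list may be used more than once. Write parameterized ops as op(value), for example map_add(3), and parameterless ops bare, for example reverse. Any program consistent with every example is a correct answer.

drop(3) | sum

Check, running the answer program on each example:
  [-21, 34, 0, -9, 48, 16] -> [-9, 48, 16] -> 55
  [19, -15, 21, 36] -> [36] -> 36
  [16, 1, 0, -49] -> [-49] -> -49
  [-23, -14, -44, 30, -41, 3] -> [30, -41, 3] -> -8
  [29, 24, -50, -22, -8, 47, -17, 10, -27] -> [-22, -8, 47, -17, 10, -27] -> -17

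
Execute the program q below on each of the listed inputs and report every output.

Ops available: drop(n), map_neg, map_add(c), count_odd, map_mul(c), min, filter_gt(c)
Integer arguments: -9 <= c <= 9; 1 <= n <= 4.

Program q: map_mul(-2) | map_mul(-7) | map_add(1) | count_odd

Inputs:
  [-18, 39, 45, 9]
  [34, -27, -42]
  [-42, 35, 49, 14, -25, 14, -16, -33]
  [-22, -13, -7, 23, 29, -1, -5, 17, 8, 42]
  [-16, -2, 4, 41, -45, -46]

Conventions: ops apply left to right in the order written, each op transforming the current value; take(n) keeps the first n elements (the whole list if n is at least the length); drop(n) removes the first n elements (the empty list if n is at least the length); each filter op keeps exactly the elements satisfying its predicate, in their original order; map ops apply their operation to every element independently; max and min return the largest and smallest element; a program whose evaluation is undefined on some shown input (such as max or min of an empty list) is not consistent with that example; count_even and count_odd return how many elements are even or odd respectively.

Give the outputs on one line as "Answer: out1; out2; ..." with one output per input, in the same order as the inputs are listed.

4; 3; 8; 10; 6

Execution, op by op:
  [-18, 39, 45, 9] -> [36, -78, -90, -18] -> [-252, 546, 630, 126] -> [-251, 547, 631, 127] -> 4
  [34, -27, -42] -> [-68, 54, 84] -> [476, -378, -588] -> [477, -377, -587] -> 3
  [-42, 35, 49, 14, -25, 14, -16, -33] -> [84, -70, -98, -28, 50, -28, 32, 66] -> [-588, 490, 686, 196, -350, 196, -224, -462] -> [-587, 491, 687, 197, -349, 197, -223, -461] -> 8
  [-22, -13, -7, 23, 29, -1, -5, 17, 8, 42] -> [44, 26, 14, -46, -58, 2, 10, -34, -16, -84] -> [-308, -182, -98, 322, 406, -14, -70, 238, 112, 588] -> [-307, -181, -97, 323, 407, -13, -69, 239, 113, 589] -> 10
  [-16, -2, 4, 41, -45, -46] -> [32, 4, -8, -82, 90, 92] -> [-224, -28, 56, 574, -630, -644] -> [-223, -27, 57, 575, -629, -643] -> 6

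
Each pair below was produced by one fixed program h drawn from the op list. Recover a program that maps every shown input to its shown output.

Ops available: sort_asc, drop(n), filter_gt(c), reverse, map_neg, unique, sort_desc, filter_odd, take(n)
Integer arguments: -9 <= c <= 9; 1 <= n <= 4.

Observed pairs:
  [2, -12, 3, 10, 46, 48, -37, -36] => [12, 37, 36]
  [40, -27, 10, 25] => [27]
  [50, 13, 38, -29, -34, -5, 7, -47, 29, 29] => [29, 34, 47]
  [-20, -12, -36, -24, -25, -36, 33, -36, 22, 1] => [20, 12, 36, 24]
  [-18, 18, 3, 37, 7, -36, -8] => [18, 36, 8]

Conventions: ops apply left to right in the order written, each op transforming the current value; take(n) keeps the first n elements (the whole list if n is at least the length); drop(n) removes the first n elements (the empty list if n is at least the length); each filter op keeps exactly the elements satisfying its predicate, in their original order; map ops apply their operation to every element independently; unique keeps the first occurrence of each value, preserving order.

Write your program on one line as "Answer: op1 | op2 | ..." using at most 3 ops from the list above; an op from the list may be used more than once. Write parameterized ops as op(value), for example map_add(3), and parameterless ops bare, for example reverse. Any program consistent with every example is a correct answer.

map_neg | filter_gt(6) | take(4)

Check, running the answer program on each example:
  [2, -12, 3, 10, 46, 48, -37, -36] -> [-2, 12, -3, -10, -46, -48, 37, 36] -> [12, 37, 36] -> [12, 37, 36]
  [40, -27, 10, 25] -> [-40, 27, -10, -25] -> [27] -> [27]
  [50, 13, 38, -29, -34, -5, 7, -47, 29, 29] -> [-50, -13, -38, 29, 34, 5, -7, 47, -29, -29] -> [29, 34, 47] -> [29, 34, 47]
  [-20, -12, -36, -24, -25, -36, 33, -36, 22, 1] -> [20, 12, 36, 24, 25, 36, -33, 36, -22, -1] -> [20, 12, 36, 24, 25, 36, 36] -> [20, 12, 36, 24]
  [-18, 18, 3, 37, 7, -36, -8] -> [18, -18, -3, -37, -7, 36, 8] -> [18, 36, 8] -> [18, 36, 8]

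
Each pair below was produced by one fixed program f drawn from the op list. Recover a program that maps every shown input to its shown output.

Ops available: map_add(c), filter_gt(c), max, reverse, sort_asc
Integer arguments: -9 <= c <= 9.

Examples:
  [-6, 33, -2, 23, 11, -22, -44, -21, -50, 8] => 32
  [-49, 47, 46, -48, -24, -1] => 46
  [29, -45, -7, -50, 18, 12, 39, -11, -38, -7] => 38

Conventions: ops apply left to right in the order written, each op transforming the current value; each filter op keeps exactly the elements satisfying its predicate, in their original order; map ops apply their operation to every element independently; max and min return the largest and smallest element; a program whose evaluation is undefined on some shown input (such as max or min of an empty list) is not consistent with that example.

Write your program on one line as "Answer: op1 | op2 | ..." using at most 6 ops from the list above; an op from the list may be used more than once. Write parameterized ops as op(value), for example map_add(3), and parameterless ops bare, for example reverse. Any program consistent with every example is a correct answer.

sort_asc | filter_gt(0) | map_add(-1) | reverse | max

Check, running the answer program on each example:
  [-6, 33, -2, 23, 11, -22, -44, -21, -50, 8] -> [-50, -44, -22, -21, -6, -2, 8, 11, 23, 33] -> [8, 11, 23, 33] -> [7, 10, 22, 32] -> [32, 22, 10, 7] -> 32
  [-49, 47, 46, -48, -24, -1] -> [-49, -48, -24, -1, 46, 47] -> [46, 47] -> [45, 46] -> [46, 45] -> 46
  [29, -45, -7, -50, 18, 12, 39, -11, -38, -7] -> [-50, -45, -38, -11, -7, -7, 12, 18, 29, 39] -> [12, 18, 29, 39] -> [11, 17, 28, 38] -> [38, 28, 17, 11] -> 38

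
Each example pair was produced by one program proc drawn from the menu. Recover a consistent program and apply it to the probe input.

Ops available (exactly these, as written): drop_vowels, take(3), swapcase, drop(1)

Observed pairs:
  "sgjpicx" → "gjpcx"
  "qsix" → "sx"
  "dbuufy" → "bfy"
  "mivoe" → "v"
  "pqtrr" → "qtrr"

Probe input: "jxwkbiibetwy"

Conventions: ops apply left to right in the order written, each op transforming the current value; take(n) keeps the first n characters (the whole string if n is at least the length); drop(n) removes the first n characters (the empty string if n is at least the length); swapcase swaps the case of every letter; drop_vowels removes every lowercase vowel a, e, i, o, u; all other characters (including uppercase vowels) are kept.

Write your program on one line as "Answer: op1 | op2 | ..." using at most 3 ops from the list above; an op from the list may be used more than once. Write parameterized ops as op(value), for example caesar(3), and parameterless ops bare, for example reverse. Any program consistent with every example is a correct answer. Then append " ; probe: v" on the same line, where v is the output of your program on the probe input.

drop(1) | drop_vowels ; probe: "xwkbbtwy"

Check, running the answer program on each example:
  "sgjpicx" -> "gjpicx" -> "gjpcx"
  "qsix" -> "six" -> "sx"
  "dbuufy" -> "buufy" -> "bfy"
  "mivoe" -> "ivoe" -> "v"
  "pqtrr" -> "qtrr" -> "qtrr"
  probe: "jxwkbiibetwy" -> "xwkbiibetwy" -> "xwkbbtwy"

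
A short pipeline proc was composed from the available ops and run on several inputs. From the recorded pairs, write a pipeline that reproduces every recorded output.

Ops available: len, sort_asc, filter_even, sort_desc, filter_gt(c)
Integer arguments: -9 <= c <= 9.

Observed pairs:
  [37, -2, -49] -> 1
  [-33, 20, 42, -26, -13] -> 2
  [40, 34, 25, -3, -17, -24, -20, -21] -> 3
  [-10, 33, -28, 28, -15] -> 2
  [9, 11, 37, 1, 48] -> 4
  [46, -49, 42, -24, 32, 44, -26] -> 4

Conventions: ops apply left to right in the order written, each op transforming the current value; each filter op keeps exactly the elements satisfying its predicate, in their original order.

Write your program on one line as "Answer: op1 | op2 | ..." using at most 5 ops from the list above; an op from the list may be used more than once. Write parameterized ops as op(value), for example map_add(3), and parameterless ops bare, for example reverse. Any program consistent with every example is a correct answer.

filter_gt(-3) | sort_asc | filter_gt(2) | len

Check, running the answer program on each example:
  [37, -2, -49] -> [37, -2] -> [-2, 37] -> [37] -> 1
  [-33, 20, 42, -26, -13] -> [20, 42] -> [20, 42] -> [20, 42] -> 2
  [40, 34, 25, -3, -17, -24, -20, -21] -> [40, 34, 25] -> [25, 34, 40] -> [25, 34, 40] -> 3
  [-10, 33, -28, 28, -15] -> [33, 28] -> [28, 33] -> [28, 33] -> 2
  [9, 11, 37, 1, 48] -> [9, 11, 37, 1, 48] -> [1, 9, 11, 37, 48] -> [9, 11, 37, 48] -> 4
  [46, -49, 42, -24, 32, 44, -26] -> [46, 42, 32, 44] -> [32, 42, 44, 46] -> [32, 42, 44, 46] -> 4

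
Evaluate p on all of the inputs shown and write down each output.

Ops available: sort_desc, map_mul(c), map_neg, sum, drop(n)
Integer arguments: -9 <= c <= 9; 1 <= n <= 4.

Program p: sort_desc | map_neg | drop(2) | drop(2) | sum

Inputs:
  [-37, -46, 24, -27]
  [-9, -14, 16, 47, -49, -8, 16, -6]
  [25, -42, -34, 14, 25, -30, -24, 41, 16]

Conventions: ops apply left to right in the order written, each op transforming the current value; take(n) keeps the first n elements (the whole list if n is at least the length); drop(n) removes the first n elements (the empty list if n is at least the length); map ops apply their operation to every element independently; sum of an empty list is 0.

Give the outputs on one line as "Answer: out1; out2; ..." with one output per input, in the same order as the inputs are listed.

0; 80; 116

Execution, op by op:
  [-37, -46, 24, -27] -> [24, -27, -37, -46] -> [-24, 27, 37, 46] -> [37, 46] -> [] -> 0
  [-9, -14, 16, 47, -49, -8, 16, -6] -> [47, 16, 16, -6, -8, -9, -14, -49] -> [-47, -16, -16, 6, 8, 9, 14, 49] -> [-16, 6, 8, 9, 14, 49] -> [8, 9, 14, 49] -> 80
  [25, -42, -34, 14, 25, -30, -24, 41, 16] -> [41, 25, 25, 16, 14, -24, -30, -34, -42] -> [-41, -25, -25, -16, -14, 24, 30, 34, 42] -> [-25, -16, -14, 24, 30, 34, 42] -> [-14, 24, 30, 34, 42] -> 116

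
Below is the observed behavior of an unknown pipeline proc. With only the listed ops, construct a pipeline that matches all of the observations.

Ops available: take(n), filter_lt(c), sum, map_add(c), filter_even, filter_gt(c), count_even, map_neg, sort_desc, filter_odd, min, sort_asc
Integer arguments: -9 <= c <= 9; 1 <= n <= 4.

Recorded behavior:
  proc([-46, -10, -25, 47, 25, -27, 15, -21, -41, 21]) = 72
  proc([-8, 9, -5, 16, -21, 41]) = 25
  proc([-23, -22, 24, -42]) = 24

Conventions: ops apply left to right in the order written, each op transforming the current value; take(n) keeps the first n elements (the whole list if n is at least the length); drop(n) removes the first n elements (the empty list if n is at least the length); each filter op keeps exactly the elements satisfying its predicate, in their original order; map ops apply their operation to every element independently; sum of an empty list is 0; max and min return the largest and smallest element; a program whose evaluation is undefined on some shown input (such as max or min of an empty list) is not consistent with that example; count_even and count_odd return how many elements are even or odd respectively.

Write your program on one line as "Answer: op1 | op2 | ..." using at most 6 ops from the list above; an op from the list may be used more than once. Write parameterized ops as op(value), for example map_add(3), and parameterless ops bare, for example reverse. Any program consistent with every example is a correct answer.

map_neg | filter_lt(-8) | take(2) | sort_asc | map_neg | sum

Check, running the answer program on each example:
  [-46, -10, -25, 47, 25, -27, 15, -21, -41, 21] -> [46, 10, 25, -47, -25, 27, -15, 21, 41, -21] -> [-47, -25, -15, -21] -> [-47, -25] -> [-47, -25] -> [47, 25] -> 72
  [-8, 9, -5, 16, -21, 41] -> [8, -9, 5, -16, 21, -41] -> [-9, -16, -41] -> [-9, -16] -> [-16, -9] -> [16, 9] -> 25
  [-23, -22, 24, -42] -> [23, 22, -24, 42] -> [-24] -> [-24] -> [-24] -> [24] -> 24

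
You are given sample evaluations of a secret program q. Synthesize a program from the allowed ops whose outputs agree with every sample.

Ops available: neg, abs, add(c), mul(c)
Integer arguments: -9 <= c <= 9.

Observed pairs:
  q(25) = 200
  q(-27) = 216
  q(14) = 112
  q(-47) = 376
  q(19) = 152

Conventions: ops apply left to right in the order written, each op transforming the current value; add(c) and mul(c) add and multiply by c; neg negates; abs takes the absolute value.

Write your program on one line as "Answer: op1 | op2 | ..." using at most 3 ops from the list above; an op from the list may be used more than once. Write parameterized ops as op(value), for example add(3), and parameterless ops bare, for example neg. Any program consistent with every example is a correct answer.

abs | mul(-8) | neg

Check, running the answer program on each example:
  25 -> 25 -> -200 -> 200
  -27 -> 27 -> -216 -> 216
  14 -> 14 -> -112 -> 112
  -47 -> 47 -> -376 -> 376
  19 -> 19 -> -152 -> 152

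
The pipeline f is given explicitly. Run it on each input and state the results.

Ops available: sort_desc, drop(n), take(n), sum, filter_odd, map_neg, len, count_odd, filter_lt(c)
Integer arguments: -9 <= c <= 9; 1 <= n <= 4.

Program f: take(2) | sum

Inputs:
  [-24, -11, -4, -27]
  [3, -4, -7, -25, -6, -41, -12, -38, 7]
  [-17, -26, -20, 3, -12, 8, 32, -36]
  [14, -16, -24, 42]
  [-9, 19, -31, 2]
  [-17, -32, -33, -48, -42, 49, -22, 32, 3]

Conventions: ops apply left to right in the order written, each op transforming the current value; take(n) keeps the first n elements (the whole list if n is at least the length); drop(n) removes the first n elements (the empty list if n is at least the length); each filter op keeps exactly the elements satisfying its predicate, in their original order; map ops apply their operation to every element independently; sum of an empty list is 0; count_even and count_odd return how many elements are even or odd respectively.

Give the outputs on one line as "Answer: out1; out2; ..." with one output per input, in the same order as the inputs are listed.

-35; -1; -43; -2; 10; -49

Execution, op by op:
  [-24, -11, -4, -27] -> [-24, -11] -> -35
  [3, -4, -7, -25, -6, -41, -12, -38, 7] -> [3, -4] -> -1
  [-17, -26, -20, 3, -12, 8, 32, -36] -> [-17, -26] -> -43
  [14, -16, -24, 42] -> [14, -16] -> -2
  [-9, 19, -31, 2] -> [-9, 19] -> 10
  [-17, -32, -33, -48, -42, 49, -22, 32, 3] -> [-17, -32] -> -49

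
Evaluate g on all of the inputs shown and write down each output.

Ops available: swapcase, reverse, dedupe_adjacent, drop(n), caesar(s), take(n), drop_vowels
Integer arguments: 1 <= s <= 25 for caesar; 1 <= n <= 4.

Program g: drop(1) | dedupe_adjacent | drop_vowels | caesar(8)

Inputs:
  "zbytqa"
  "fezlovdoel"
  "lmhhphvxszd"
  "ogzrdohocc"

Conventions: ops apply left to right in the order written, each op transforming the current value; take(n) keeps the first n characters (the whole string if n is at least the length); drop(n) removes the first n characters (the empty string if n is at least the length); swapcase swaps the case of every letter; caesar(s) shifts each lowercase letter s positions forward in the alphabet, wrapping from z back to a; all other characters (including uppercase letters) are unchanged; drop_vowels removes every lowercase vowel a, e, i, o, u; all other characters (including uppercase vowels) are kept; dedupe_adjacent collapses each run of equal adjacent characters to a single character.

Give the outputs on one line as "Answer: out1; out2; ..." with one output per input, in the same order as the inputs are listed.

"jgby"; "htdlt"; "upxpdfahl"; "ohzlpk"

Execution, op by op:
  "zbytqa" -> "bytqa" -> "bytqa" -> "bytq" -> "jgby"
  "fezlovdoel" -> "ezlovdoel" -> "ezlovdoel" -> "zlvdl" -> "htdlt"
  "lmhhphvxszd" -> "mhhphvxszd" -> "mhphvxszd" -> "mhphvxszd" -> "upxpdfahl"
  "ogzrdohocc" -> "gzrdohocc" -> "gzrdohoc" -> "gzrdhc" -> "ohzlpk"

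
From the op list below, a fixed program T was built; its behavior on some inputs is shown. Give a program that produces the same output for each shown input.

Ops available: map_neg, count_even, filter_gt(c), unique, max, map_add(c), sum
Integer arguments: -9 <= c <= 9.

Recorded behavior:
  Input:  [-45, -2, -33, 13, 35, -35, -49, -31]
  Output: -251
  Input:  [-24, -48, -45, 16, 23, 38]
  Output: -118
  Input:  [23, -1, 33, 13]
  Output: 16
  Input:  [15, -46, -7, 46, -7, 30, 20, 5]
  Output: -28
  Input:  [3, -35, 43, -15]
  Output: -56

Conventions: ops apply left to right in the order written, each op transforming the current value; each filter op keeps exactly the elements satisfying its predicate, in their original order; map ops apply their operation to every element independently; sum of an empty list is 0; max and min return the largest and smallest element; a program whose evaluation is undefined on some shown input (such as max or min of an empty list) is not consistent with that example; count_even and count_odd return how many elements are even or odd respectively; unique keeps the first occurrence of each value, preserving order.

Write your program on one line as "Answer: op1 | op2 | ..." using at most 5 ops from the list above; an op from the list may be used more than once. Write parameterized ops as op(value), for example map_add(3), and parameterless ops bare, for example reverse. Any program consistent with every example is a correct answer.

unique | map_add(-5) | map_add(-8) | sum

Check, running the answer program on each example:
  [-45, -2, -33, 13, 35, -35, -49, -31] -> [-45, -2, -33, 13, 35, -35, -49, -31] -> [-50, -7, -38, 8, 30, -40, -54, -36] -> [-58, -15, -46, 0, 22, -48, -62, -44] -> -251
  [-24, -48, -45, 16, 23, 38] -> [-24, -48, -45, 16, 23, 38] -> [-29, -53, -50, 11, 18, 33] -> [-37, -61, -58, 3, 10, 25] -> -118
  [23, -1, 33, 13] -> [23, -1, 33, 13] -> [18, -6, 28, 8] -> [10, -14, 20, 0] -> 16
  [15, -46, -7, 46, -7, 30, 20, 5] -> [15, -46, -7, 46, 30, 20, 5] -> [10, -51, -12, 41, 25, 15, 0] -> [2, -59, -20, 33, 17, 7, -8] -> -28
  [3, -35, 43, -15] -> [3, -35, 43, -15] -> [-2, -40, 38, -20] -> [-10, -48, 30, -28] -> -56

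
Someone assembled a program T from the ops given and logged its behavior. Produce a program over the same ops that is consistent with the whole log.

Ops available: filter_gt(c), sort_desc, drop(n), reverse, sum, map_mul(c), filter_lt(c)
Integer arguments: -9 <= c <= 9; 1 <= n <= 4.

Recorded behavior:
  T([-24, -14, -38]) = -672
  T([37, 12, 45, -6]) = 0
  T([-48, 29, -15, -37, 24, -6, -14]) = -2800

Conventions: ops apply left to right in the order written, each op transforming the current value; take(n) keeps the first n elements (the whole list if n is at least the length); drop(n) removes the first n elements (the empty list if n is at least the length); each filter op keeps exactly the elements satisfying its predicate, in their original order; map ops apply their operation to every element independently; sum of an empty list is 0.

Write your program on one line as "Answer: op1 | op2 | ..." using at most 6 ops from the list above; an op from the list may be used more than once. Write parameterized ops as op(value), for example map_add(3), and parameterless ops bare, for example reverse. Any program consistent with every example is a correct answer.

filter_lt(3) | map_mul(-4) | map_mul(-7) | reverse | drop(2) | sum

Check, running the answer program on each example:
  [-24, -14, -38] -> [-24, -14, -38] -> [96, 56, 152] -> [-672, -392, -1064] -> [-1064, -392, -672] -> [-672] -> -672
  [37, 12, 45, -6] -> [-6] -> [24] -> [-168] -> [-168] -> [] -> 0
  [-48, 29, -15, -37, 24, -6, -14] -> [-48, -15, -37, -6, -14] -> [192, 60, 148, 24, 56] -> [-1344, -420, -1036, -168, -392] -> [-392, -168, -1036, -420, -1344] -> [-1036, -420, -1344] -> -2800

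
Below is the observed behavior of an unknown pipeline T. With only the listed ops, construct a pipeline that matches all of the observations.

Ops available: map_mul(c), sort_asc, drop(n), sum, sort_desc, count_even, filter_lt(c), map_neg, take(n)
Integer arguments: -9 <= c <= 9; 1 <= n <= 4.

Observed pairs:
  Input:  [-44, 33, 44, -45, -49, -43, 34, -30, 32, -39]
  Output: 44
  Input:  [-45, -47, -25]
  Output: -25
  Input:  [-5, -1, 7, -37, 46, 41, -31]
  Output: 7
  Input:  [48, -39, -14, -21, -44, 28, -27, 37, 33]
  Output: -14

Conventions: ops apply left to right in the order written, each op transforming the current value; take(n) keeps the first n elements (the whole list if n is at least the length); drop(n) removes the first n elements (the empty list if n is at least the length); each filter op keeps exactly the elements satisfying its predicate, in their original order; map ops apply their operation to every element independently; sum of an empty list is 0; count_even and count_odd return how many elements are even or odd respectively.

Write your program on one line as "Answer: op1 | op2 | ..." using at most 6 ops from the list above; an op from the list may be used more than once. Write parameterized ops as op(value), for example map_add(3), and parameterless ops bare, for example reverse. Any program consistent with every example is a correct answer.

take(3) | drop(1) | map_neg | drop(1) | map_neg | sum

Check, running the answer program on each example:
  [-44, 33, 44, -45, -49, -43, 34, -30, 32, -39] -> [-44, 33, 44] -> [33, 44] -> [-33, -44] -> [-44] -> [44] -> 44
  [-45, -47, -25] -> [-45, -47, -25] -> [-47, -25] -> [47, 25] -> [25] -> [-25] -> -25
  [-5, -1, 7, -37, 46, 41, -31] -> [-5, -1, 7] -> [-1, 7] -> [1, -7] -> [-7] -> [7] -> 7
  [48, -39, -14, -21, -44, 28, -27, 37, 33] -> [48, -39, -14] -> [-39, -14] -> [39, 14] -> [14] -> [-14] -> -14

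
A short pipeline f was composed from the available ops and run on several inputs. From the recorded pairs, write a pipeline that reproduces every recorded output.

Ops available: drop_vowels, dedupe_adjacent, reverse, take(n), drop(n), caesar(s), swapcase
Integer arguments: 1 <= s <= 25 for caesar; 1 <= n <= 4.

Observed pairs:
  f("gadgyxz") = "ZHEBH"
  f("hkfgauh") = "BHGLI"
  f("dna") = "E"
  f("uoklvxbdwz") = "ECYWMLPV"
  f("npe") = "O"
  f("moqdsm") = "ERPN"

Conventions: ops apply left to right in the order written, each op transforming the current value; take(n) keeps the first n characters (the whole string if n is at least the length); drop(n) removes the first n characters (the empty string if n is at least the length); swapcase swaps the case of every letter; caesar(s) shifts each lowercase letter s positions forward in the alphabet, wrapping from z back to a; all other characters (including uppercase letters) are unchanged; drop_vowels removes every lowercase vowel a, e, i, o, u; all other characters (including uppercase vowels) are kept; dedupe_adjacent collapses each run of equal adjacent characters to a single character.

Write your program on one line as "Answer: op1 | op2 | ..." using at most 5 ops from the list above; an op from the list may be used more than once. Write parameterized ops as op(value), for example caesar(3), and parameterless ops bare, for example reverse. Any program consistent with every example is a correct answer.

caesar(7) | caesar(20) | swapcase | reverse | drop(2)

Check, running the answer program on each example:
  "gadgyxz" -> "nhknfeg" -> "hbehzya" -> "HBEHZYA" -> "AYZHEBH" -> "ZHEBH"
  "hkfgauh" -> "ormnhbo" -> "ilghbvi" -> "ILGHBVI" -> "IVBHGLI" -> "BHGLI"
  "dna" -> "kuh" -> "eob" -> "EOB" -> "BOE" -> "E"
  "uoklvxbdwz" -> "bvrsceikdg" -> "vplmwycexa" -> "VPLMWYCEXA" -> "AXECYWMLPV" -> "ECYWMLPV"
  "npe" -> "uwl" -> "oqf" -> "OQF" -> "FQO" -> "O"
  "moqdsm" -> "tvxkzt" -> "npretn" -> "NPRETN" -> "NTERPN" -> "ERPN"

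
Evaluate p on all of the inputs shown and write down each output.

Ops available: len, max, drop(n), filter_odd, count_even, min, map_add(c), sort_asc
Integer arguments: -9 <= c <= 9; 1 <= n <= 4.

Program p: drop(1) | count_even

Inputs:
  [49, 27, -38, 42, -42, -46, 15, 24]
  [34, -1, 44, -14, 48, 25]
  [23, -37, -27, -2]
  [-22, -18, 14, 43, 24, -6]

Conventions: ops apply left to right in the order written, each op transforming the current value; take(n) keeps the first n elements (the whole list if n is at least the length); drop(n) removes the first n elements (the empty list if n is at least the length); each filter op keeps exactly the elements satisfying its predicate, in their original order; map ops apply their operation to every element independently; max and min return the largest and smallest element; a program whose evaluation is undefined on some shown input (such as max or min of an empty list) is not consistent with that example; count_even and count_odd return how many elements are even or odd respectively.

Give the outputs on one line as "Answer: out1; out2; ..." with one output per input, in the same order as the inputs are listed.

5; 3; 1; 4

Execution, op by op:
  [49, 27, -38, 42, -42, -46, 15, 24] -> [27, -38, 42, -42, -46, 15, 24] -> 5
  [34, -1, 44, -14, 48, 25] -> [-1, 44, -14, 48, 25] -> 3
  [23, -37, -27, -2] -> [-37, -27, -2] -> 1
  [-22, -18, 14, 43, 24, -6] -> [-18, 14, 43, 24, -6] -> 4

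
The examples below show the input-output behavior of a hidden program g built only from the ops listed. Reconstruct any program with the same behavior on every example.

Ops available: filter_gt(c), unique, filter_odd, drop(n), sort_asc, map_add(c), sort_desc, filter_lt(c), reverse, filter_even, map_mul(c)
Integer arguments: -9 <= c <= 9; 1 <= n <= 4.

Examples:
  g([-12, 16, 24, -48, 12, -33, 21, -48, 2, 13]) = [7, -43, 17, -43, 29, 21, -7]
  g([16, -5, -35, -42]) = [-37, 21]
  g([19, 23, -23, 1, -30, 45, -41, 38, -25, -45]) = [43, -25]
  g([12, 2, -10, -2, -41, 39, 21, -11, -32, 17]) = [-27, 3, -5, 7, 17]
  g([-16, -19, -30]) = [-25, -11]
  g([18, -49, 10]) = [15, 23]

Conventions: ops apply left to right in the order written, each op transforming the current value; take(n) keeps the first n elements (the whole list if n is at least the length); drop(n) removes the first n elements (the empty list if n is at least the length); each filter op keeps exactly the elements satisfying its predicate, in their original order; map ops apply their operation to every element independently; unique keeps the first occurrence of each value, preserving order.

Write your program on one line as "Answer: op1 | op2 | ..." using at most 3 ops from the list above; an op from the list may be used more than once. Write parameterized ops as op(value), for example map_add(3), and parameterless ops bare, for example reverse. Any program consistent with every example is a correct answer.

filter_even | map_add(5) | reverse

Check, running the answer program on each example:
  [-12, 16, 24, -48, 12, -33, 21, -48, 2, 13] -> [-12, 16, 24, -48, 12, -48, 2] -> [-7, 21, 29, -43, 17, -43, 7] -> [7, -43, 17, -43, 29, 21, -7]
  [16, -5, -35, -42] -> [16, -42] -> [21, -37] -> [-37, 21]
  [19, 23, -23, 1, -30, 45, -41, 38, -25, -45] -> [-30, 38] -> [-25, 43] -> [43, -25]
  [12, 2, -10, -2, -41, 39, 21, -11, -32, 17] -> [12, 2, -10, -2, -32] -> [17, 7, -5, 3, -27] -> [-27, 3, -5, 7, 17]
  [-16, -19, -30] -> [-16, -30] -> [-11, -25] -> [-25, -11]
  [18, -49, 10] -> [18, 10] -> [23, 15] -> [15, 23]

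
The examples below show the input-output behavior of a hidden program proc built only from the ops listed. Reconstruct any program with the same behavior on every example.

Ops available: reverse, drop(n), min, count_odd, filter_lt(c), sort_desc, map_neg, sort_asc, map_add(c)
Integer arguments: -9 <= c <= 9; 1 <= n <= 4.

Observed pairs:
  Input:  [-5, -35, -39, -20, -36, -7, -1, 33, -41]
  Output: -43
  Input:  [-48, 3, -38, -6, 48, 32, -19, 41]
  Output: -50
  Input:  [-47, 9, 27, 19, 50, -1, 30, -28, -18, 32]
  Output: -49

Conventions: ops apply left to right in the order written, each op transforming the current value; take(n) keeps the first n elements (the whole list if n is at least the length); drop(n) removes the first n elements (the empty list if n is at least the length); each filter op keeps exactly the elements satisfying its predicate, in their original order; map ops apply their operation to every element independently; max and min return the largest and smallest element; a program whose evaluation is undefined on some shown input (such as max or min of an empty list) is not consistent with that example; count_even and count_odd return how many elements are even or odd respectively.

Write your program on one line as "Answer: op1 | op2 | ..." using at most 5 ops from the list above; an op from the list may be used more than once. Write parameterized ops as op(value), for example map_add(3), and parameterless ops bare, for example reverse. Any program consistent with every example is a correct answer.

sort_desc | map_add(-2) | drop(1) | filter_lt(3) | min

Check, running the answer program on each example:
  [-5, -35, -39, -20, -36, -7, -1, 33, -41] -> [33, -1, -5, -7, -20, -35, -36, -39, -41] -> [31, -3, -7, -9, -22, -37, -38, -41, -43] -> [-3, -7, -9, -22, -37, -38, -41, -43] -> [-3, -7, -9, -22, -37, -38, -41, -43] -> -43
  [-48, 3, -38, -6, 48, 32, -19, 41] -> [48, 41, 32, 3, -6, -19, -38, -48] -> [46, 39, 30, 1, -8, -21, -40, -50] -> [39, 30, 1, -8, -21, -40, -50] -> [1, -8, -21, -40, -50] -> -50
  [-47, 9, 27, 19, 50, -1, 30, -28, -18, 32] -> [50, 32, 30, 27, 19, 9, -1, -18, -28, -47] -> [48, 30, 28, 25, 17, 7, -3, -20, -30, -49] -> [30, 28, 25, 17, 7, -3, -20, -30, -49] -> [-3, -20, -30, -49] -> -49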